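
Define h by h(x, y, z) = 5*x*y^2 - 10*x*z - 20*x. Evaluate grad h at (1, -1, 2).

(-35, -10, -10)

∂h/∂x = 5*y^2 - 10*z - 20
∂h/∂y = 10*x*y
∂h/∂z = -10*x
∇h = (5*y^2 - 10*z - 20, 10*x*y, -10*x)
At (1, -1, 2): (-35, -10, -10).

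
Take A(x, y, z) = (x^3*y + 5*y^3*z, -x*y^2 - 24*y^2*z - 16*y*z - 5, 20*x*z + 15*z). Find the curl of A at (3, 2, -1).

(∇×A)₁ = ∂A₃/∂y − ∂A₂/∂z = 24*y^2 + 16*y
(∇×A)₂ = ∂A₁/∂z − ∂A₃/∂x = 5*y^3 - 20*z
(∇×A)₃ = ∂A₂/∂x − ∂A₁/∂y = -x^3 - 15*y^2*z - y^2
∇×A = (24*y^2 + 16*y, 5*y^3 - 20*z, -x^3 - 15*y^2*z - y^2)
At (3, 2, -1): (128, 60, 29).

(128, 60, 29)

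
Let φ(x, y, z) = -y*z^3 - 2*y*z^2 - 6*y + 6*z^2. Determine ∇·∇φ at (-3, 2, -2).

∂²φ/∂x² = 0
∂²φ/∂y² = 0
∂²φ/∂z² = 2*(-3*y*z - 2*y + 6)
∇²φ = -6*y*z - 4*y + 12
At (-3, 2, -2): 28.

28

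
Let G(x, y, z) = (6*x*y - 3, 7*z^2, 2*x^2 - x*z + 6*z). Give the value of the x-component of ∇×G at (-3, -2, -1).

14

(∇×G)_1 = ∂G₃/∂y − ∂G₂/∂z
= 0 − (14*z)
= -14*z
At (-3, -2, -1): 14.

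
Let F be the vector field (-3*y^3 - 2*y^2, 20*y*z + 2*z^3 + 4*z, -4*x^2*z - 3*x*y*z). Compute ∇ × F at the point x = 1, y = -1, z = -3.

(-29, -15, 5)

(∇×F)₁ = ∂F₃/∂y − ∂F₂/∂z = -3*x*z - 20*y - 6*z^2 - 4
(∇×F)₂ = ∂F₁/∂z − ∂F₃/∂x = 8*x*z + 3*y*z
(∇×F)₃ = ∂F₂/∂x − ∂F₁/∂y = 9*y^2 + 4*y
∇×F = (-3*x*z - 20*y - 6*z^2 - 4, 8*x*z + 3*y*z, 9*y^2 + 4*y)
At (1, -1, -3): (-29, -15, 5).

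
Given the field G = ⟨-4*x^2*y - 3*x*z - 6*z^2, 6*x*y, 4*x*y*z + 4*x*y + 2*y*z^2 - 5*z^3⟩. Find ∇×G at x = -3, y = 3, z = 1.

(-22, -27, 54)

(∇×G)₁ = ∂G₃/∂y − ∂G₂/∂z = 4*x*z + 4*x + 2*z^2
(∇×G)₂ = ∂G₁/∂z − ∂G₃/∂x = -3*x - 4*y*z - 4*y - 12*z
(∇×G)₃ = ∂G₂/∂x − ∂G₁/∂y = 4*x^2 + 6*y
∇×G = (4*x*z + 4*x + 2*z^2, -3*x - 4*y*z - 4*y - 12*z, 4*x^2 + 6*y)
At (-3, 3, 1): (-22, -27, 54).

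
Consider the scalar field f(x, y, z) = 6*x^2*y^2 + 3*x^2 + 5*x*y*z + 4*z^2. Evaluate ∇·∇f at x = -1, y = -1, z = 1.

38

∂²f/∂x² = 6*(2*y^2 + 1)
∂²f/∂y² = 12*x^2
∂²f/∂z² = 8
∇²f = 12*x^2 + 12*y^2 + 14
At (-1, -1, 1): 38.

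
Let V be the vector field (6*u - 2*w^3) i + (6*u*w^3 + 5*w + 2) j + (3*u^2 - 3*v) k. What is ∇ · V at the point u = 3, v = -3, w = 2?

6

∂V₁/∂u = 6
∂V₂/∂v = 0
∂V₃/∂w = 0
∇·V = 6
At (3, -3, 2): 6.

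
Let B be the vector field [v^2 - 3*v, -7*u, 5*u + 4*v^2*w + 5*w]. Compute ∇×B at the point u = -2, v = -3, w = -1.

(∇×B)₁ = ∂B₃/∂v − ∂B₂/∂w = 8*v*w
(∇×B)₂ = ∂B₁/∂w − ∂B₃/∂u = -5
(∇×B)₃ = ∂B₂/∂u − ∂B₁/∂v = -2*v - 4
∇×B = (8*v*w, -5, -2*v - 4)
At (-2, -3, -1): (24, -5, 2).

(24, -5, 2)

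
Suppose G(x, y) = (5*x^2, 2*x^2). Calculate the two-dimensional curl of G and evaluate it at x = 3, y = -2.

∂G₂/∂x = 4*x
∂G₁/∂y = 0
Scalar curl = 4*x
At (3, -2): 12.

12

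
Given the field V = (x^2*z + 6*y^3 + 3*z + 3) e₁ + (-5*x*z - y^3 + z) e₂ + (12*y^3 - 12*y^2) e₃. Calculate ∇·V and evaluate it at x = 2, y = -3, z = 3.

∂V₁/∂x = 2*x*z
∂V₂/∂y = -3*y^2
∂V₃/∂z = 0
∇·V = 2*x*z - 3*y^2
At (2, -3, 3): -15.

-15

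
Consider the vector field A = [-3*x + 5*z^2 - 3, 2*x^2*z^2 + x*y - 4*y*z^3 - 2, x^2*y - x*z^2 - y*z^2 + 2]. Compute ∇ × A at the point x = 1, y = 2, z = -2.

(∇×A)₁ = ∂A₃/∂y − ∂A₂/∂z = -4*x^2*z + x^2 + 12*y*z^2 - z^2
(∇×A)₂ = ∂A₁/∂z − ∂A₃/∂x = -2*x*y + z^2 + 10*z
(∇×A)₃ = ∂A₂/∂x − ∂A₁/∂y = 4*x*z^2 + y
∇×A = (-4*x^2*z + x^2 + 12*y*z^2 - z^2, -2*x*y + z^2 + 10*z, 4*x*z^2 + y)
At (1, 2, -2): (101, -20, 18).

(101, -20, 18)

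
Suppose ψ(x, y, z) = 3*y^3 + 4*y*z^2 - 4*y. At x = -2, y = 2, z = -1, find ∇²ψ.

∂²ψ/∂x² = 0
∂²ψ/∂y² = 18*y
∂²ψ/∂z² = 8*y
∇²ψ = 26*y
At (-2, 2, -1): 52.

52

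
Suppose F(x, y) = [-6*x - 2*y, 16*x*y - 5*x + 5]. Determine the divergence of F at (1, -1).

∂F₁/∂x = -6
∂F₂/∂y = 16*x
∇·F = 16*x - 6
At (1, -1): 10.

10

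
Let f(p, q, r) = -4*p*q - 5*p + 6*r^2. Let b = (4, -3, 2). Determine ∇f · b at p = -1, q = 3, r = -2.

-128

∂f/∂p = -4*q - 5
∂f/∂q = -4*p
∂f/∂r = 12*r
∇f at (-1, 3, -2) = (-17, 4, -24)
∇f · b = (-17)(4) + (4)(-3) + (-24)(2) = -128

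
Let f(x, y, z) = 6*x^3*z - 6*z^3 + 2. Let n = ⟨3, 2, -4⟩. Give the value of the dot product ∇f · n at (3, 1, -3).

-1458

∂f/∂x = 18*x^2*z
∂f/∂y = 0
∂f/∂z = 6*x^3 - 18*z^2
∇f at (3, 1, -3) = (-486, 0, 0)
∇f · n = (-486)(3) + (0)(2) + (0)(-4) = -1458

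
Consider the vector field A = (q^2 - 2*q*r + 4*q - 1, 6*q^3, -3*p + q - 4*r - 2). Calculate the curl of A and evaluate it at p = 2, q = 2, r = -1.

(1, -1, -10)

(∇×A)₁ = ∂A₃/∂q − ∂A₂/∂r = 1
(∇×A)₂ = ∂A₁/∂r − ∂A₃/∂p = -2*q + 3
(∇×A)₃ = ∂A₂/∂p − ∂A₁/∂q = -2*q + 2*r - 4
∇×A = (1, -2*q + 3, -2*q + 2*r - 4)
At (2, 2, -1): (1, -1, -10).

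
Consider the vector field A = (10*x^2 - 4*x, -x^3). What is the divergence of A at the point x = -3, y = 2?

-64

∂A₁/∂x = 20*x - 4
∂A₂/∂y = 0
∇·A = 20*x - 4
At (-3, 2): -64.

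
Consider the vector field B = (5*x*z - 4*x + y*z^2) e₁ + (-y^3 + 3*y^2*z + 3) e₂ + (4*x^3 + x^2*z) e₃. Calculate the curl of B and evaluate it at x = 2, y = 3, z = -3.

(∇×B)₁ = ∂B₃/∂y − ∂B₂/∂z = -3*y^2
(∇×B)₂ = ∂B₁/∂z − ∂B₃/∂x = -12*x^2 - 2*x*z + 5*x + 2*y*z
(∇×B)₃ = ∂B₂/∂x − ∂B₁/∂y = -z^2
∇×B = (-3*y^2, -12*x^2 - 2*x*z + 5*x + 2*y*z, -z^2)
At (2, 3, -3): (-27, -44, -9).

(-27, -44, -9)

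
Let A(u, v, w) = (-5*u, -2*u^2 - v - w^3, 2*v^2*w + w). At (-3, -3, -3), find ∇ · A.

13

∂A₁/∂u = -5
∂A₂/∂v = -1
∂A₃/∂w = 2*v^2 + 1
∇·A = 2*v^2 - 5
At (-3, -3, -3): 13.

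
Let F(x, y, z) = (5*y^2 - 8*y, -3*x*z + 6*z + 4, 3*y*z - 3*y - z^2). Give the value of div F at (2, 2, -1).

8

∂F₁/∂x = 0
∂F₂/∂y = 0
∂F₃/∂z = 3*y - 2*z
∇·F = 3*y - 2*z
At (2, 2, -1): 8.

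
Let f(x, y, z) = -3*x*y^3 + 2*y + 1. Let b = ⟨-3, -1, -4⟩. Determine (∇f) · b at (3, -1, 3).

∂f/∂x = -3*y^3
∂f/∂y = -9*x*y^2 + 2
∂f/∂z = 0
∇f at (3, -1, 3) = (3, -25, 0)
∇f · b = (3)(-3) + (-25)(-1) + (0)(-4) = 16

16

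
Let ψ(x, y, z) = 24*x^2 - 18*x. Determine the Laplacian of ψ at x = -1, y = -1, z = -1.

48

∂²ψ/∂x² = 48
∂²ψ/∂y² = 0
∂²ψ/∂z² = 0
∇²ψ = 48
At (-1, -1, -1): 48.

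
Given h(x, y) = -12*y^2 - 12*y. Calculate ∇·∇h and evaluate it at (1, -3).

∂²h/∂x² = 0
∂²h/∂y² = -24
∇²h = -24
At (1, -3): -24.

-24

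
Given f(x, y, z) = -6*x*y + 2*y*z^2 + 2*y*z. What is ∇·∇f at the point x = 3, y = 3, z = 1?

∂²f/∂x² = 0
∂²f/∂y² = 0
∂²f/∂z² = 4*y
∇²f = 4*y
At (3, 3, 1): 12.

12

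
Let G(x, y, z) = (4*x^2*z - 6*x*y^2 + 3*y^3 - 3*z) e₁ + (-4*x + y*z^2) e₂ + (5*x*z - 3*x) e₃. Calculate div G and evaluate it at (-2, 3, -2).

-28

∂G₁/∂x = 8*x*z - 6*y^2
∂G₂/∂y = z^2
∂G₃/∂z = 5*x
∇·G = 8*x*z + 5*x - 6*y^2 + z^2
At (-2, 3, -2): -28.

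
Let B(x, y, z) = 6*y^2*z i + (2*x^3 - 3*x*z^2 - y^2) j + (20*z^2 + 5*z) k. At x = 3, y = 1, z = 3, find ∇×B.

(54, 6, -9)

(∇×B)₁ = ∂B₃/∂y − ∂B₂/∂z = 6*x*z
(∇×B)₂ = ∂B₁/∂z − ∂B₃/∂x = 6*y^2
(∇×B)₃ = ∂B₂/∂x − ∂B₁/∂y = 6*x^2 - 12*y*z - 3*z^2
∇×B = (6*x*z, 6*y^2, 6*x^2 - 12*y*z - 3*z^2)
At (3, 1, 3): (54, 6, -9).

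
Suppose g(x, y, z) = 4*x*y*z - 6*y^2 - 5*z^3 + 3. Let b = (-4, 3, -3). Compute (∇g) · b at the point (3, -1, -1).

65

∂g/∂x = 4*y*z
∂g/∂y = 4*x*z - 12*y
∂g/∂z = 4*x*y - 15*z^2
∇g at (3, -1, -1) = (4, 0, -27)
∇g · b = (4)(-4) + (0)(3) + (-27)(-3) = 65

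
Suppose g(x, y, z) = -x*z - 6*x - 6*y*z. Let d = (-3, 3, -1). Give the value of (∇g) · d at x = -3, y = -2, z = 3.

-42

∂g/∂x = -z - 6
∂g/∂y = -6*z
∂g/∂z = -x - 6*y
∇g at (-3, -2, 3) = (-9, -18, 15)
∇g · d = (-9)(-3) + (-18)(3) + (15)(-1) = -42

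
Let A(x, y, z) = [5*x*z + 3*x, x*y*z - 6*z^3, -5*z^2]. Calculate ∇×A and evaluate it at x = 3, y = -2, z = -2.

(78, 15, 4)

(∇×A)₁ = ∂A₃/∂y − ∂A₂/∂z = -x*y + 18*z^2
(∇×A)₂ = ∂A₁/∂z − ∂A₃/∂x = 5*x
(∇×A)₃ = ∂A₂/∂x − ∂A₁/∂y = y*z
∇×A = (-x*y + 18*z^2, 5*x, y*z)
At (3, -2, -2): (78, 15, 4).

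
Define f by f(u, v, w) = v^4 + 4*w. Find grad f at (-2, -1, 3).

(0, -4, 4)

∂f/∂u = 0
∂f/∂v = 4*v^3
∂f/∂w = 4
∇f = (0, 4*v^3, 4)
At (-2, -1, 3): (0, -4, 4).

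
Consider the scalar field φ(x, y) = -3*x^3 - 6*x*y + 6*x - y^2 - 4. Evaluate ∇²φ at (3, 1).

∂²φ/∂x² = -18*x
∂²φ/∂y² = -2
∇²φ = -18*x - 2
At (3, 1): -56.

-56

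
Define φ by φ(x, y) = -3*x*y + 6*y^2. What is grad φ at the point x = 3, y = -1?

(3, -21)

∂φ/∂x = -3*y
∂φ/∂y = -3*x + 12*y
∇φ = (-3*y, -3*x + 12*y)
At (3, -1): (3, -21).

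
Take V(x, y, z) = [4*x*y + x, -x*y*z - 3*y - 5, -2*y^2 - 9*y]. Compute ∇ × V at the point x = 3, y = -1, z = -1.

(-8, 0, -13)

(∇×V)₁ = ∂V₃/∂y − ∂V₂/∂z = x*y - 4*y - 9
(∇×V)₂ = ∂V₁/∂z − ∂V₃/∂x = 0
(∇×V)₃ = ∂V₂/∂x − ∂V₁/∂y = -4*x - y*z
∇×V = (x*y - 4*y - 9, 0, -4*x - y*z)
At (3, -1, -1): (-8, 0, -13).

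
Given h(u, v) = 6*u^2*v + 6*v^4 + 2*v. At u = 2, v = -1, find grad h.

(-24, 2)

∂h/∂u = 12*u*v
∂h/∂v = 6*u^2 + 24*v^3 + 2
∇h = (12*u*v, 6*u^2 + 24*v^3 + 2)
At (2, -1): (-24, 2).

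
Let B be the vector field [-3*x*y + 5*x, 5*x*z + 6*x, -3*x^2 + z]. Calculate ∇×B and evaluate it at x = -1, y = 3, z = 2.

(5, -6, 13)

(∇×B)₁ = ∂B₃/∂y − ∂B₂/∂z = -5*x
(∇×B)₂ = ∂B₁/∂z − ∂B₃/∂x = 6*x
(∇×B)₃ = ∂B₂/∂x − ∂B₁/∂y = 3*x + 5*z + 6
∇×B = (-5*x, 6*x, 3*x + 5*z + 6)
At (-1, 3, 2): (5, -6, 13).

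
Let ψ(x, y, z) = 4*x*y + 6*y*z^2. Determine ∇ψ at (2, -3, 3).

∂ψ/∂x = 4*y
∂ψ/∂y = 4*x + 6*z^2
∂ψ/∂z = 12*y*z
∇ψ = (4*y, 4*x + 6*z^2, 12*y*z)
At (2, -3, 3): (-12, 62, -108).

(-12, 62, -108)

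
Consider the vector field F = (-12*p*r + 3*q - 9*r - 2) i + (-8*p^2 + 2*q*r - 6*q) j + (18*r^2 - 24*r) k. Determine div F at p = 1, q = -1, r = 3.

48

∂F₁/∂p = -12*r
∂F₂/∂q = 2*r - 6
∂F₃/∂r = 36*r - 24
∇·F = 26*r - 30
At (1, -1, 3): 48.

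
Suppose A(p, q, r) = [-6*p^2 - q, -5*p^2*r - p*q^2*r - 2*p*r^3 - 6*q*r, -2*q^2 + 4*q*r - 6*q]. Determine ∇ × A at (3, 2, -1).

(∇×A)₁ = ∂A₃/∂q − ∂A₂/∂r = 5*p^2 + p*q^2 + 6*p*r^2 + 2*q + 4*r - 6
(∇×A)₂ = ∂A₁/∂r − ∂A₃/∂p = 0
(∇×A)₃ = ∂A₂/∂p − ∂A₁/∂q = -10*p*r - q^2*r - 2*r^3 + 1
∇×A = (5*p^2 + p*q^2 + 6*p*r^2 + 2*q + 4*r - 6, 0, -10*p*r - q^2*r - 2*r^3 + 1)
At (3, 2, -1): (69, 0, 37).

(69, 0, 37)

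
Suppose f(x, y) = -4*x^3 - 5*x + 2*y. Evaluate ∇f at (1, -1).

(-17, 2)

∂f/∂x = -12*x^2 - 5
∂f/∂y = 2
∇f = (-12*x^2 - 5, 2)
At (1, -1): (-17, 2).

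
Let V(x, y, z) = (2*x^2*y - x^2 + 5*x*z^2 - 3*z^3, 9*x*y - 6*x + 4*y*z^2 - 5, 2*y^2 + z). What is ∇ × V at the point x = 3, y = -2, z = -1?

(∇×V)₁ = ∂V₃/∂y − ∂V₂/∂z = -8*y*z + 4*y
(∇×V)₂ = ∂V₁/∂z − ∂V₃/∂x = 10*x*z - 9*z^2
(∇×V)₃ = ∂V₂/∂x − ∂V₁/∂y = -2*x^2 + 9*y - 6
∇×V = (-8*y*z + 4*y, 10*x*z - 9*z^2, -2*x^2 + 9*y - 6)
At (3, -2, -1): (-24, -39, -42).

(-24, -39, -42)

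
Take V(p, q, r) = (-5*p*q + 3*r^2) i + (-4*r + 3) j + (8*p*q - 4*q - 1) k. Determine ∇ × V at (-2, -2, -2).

(-16, 4, -10)

(∇×V)₁ = ∂V₃/∂q − ∂V₂/∂r = 8*p
(∇×V)₂ = ∂V₁/∂r − ∂V₃/∂p = -8*q + 6*r
(∇×V)₃ = ∂V₂/∂p − ∂V₁/∂q = 5*p
∇×V = (8*p, -8*q + 6*r, 5*p)
At (-2, -2, -2): (-16, 4, -10).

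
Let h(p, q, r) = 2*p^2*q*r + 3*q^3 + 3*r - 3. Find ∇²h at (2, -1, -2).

∂²h/∂p² = 4*q*r
∂²h/∂q² = 18*q
∂²h/∂r² = 0
∇²h = 4*q*r + 18*q
At (2, -1, -2): -10.

-10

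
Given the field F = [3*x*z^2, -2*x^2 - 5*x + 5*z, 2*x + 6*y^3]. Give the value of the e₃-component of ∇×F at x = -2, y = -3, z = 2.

3

(∇×F)_3 = ∂F₂/∂x − ∂F₁/∂y
= -4*x - 5 − (0)
= -4*x - 5
At (-2, -3, 2): 3.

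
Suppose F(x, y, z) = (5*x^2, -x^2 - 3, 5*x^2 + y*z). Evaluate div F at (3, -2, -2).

∂F₁/∂x = 10*x
∂F₂/∂y = 0
∂F₃/∂z = y
∇·F = 10*x + y
At (3, -2, -2): 28.

28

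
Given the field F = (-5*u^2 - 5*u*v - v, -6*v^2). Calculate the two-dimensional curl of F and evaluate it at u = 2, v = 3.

11

∂F₂/∂u = 0
∂F₁/∂v = -5*u - 1
Scalar curl = 5*u + 1
At (2, 3): 11.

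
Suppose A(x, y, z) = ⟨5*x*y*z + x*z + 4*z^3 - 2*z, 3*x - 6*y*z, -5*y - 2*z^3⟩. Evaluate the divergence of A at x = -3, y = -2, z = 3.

-99

∂A₁/∂x = 5*y*z + z
∂A₂/∂y = -6*z
∂A₃/∂z = -6*z^2
∇·A = 5*y*z - 6*z^2 - 5*z
At (-3, -2, 3): -99.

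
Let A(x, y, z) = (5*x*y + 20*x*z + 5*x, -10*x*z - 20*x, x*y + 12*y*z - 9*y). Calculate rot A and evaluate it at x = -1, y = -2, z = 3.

(16, -18, -45)

(∇×A)₁ = ∂A₃/∂y − ∂A₂/∂z = 11*x + 12*z - 9
(∇×A)₂ = ∂A₁/∂z − ∂A₃/∂x = 20*x - y
(∇×A)₃ = ∂A₂/∂x − ∂A₁/∂y = -5*x - 10*z - 20
∇×A = (11*x + 12*z - 9, 20*x - y, -5*x - 10*z - 20)
At (-1, -2, 3): (16, -18, -45).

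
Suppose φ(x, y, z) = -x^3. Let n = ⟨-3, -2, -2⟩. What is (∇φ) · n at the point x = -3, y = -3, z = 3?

∂φ/∂x = -3*x^2
∂φ/∂y = 0
∂φ/∂z = 0
∇φ at (-3, -3, 3) = (-27, 0, 0)
∇φ · n = (-27)(-3) + (0)(-2) + (0)(-2) = 81

81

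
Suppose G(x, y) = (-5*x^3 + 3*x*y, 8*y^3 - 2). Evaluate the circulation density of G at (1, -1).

∂G₂/∂x = 0
∂G₁/∂y = 3*x
Scalar curl = -3*x
At (1, -1): -3.

-3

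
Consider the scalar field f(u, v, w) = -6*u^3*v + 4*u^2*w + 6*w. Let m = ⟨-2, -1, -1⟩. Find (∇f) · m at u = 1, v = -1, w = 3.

∂f/∂u = -18*u^2*v + 8*u*w
∂f/∂v = -6*u^3
∂f/∂w = 4*u^2 + 6
∇f at (1, -1, 3) = (42, -6, 10)
∇f · m = (42)(-2) + (-6)(-1) + (10)(-1) = -88

-88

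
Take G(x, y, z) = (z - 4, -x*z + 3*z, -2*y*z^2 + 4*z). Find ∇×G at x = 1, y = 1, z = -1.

(∇×G)₁ = ∂G₃/∂y − ∂G₂/∂z = x - 2*z^2 - 3
(∇×G)₂ = ∂G₁/∂z − ∂G₃/∂x = 1
(∇×G)₃ = ∂G₂/∂x − ∂G₁/∂y = -z
∇×G = (x - 2*z^2 - 3, 1, -z)
At (1, 1, -1): (-4, 1, 1).

(-4, 1, 1)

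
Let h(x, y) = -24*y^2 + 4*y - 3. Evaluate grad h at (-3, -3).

∂h/∂x = 0
∂h/∂y = -48*y + 4
∇h = (0, -48*y + 4)
At (-3, -3): (0, 148).

(0, 148)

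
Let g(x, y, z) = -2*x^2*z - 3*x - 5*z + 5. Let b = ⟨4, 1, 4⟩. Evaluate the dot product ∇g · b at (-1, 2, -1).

-56

∂g/∂x = -4*x*z - 3
∂g/∂y = 0
∂g/∂z = -2*x^2 - 5
∇g at (-1, 2, -1) = (-7, 0, -7)
∇g · b = (-7)(4) + (0)(1) + (-7)(4) = -56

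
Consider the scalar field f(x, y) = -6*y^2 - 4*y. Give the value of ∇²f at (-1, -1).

-12

∂²f/∂x² = 0
∂²f/∂y² = -12
∇²f = -12
At (-1, -1): -12.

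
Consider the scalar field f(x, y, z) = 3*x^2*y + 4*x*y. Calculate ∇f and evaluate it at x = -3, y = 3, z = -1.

(-42, 15, 0)

∂f/∂x = 6*x*y + 4*y
∂f/∂y = 3*x^2 + 4*x
∂f/∂z = 0
∇f = (6*x*y + 4*y, 3*x^2 + 4*x, 0)
At (-3, 3, -1): (-42, 15, 0).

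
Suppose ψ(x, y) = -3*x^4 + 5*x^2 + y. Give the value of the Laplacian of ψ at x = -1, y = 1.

∂²ψ/∂x² = 2*(-18*x^2 + 5)
∂²ψ/∂y² = 0
∇²ψ = -36*x^2 + 10
At (-1, 1): -26.

-26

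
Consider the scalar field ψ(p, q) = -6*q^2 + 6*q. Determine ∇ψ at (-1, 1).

∂ψ/∂p = 0
∂ψ/∂q = -12*q + 6
∇ψ = (0, -12*q + 6)
At (-1, 1): (0, -6).

(0, -6)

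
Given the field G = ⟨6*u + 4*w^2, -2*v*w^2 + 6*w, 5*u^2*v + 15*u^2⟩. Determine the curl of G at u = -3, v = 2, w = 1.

(∇×G)₁ = ∂G₃/∂v − ∂G₂/∂w = 5*u^2 + 4*v*w - 6
(∇×G)₂ = ∂G₁/∂w − ∂G₃/∂u = -10*u*v - 30*u + 8*w
(∇×G)₃ = ∂G₂/∂u − ∂G₁/∂v = 0
∇×G = (5*u^2 + 4*v*w - 6, -10*u*v - 30*u + 8*w, 0)
At (-3, 2, 1): (47, 158, 0).

(47, 158, 0)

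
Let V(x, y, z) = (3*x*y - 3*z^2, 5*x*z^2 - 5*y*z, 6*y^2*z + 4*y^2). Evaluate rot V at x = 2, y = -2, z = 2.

(-114, -12, 14)

(∇×V)₁ = ∂V₃/∂y − ∂V₂/∂z = -10*x*z + 12*y*z + 13*y
(∇×V)₂ = ∂V₁/∂z − ∂V₃/∂x = -6*z
(∇×V)₃ = ∂V₂/∂x − ∂V₁/∂y = -3*x + 5*z^2
∇×V = (-10*x*z + 12*y*z + 13*y, -6*z, -3*x + 5*z^2)
At (2, -2, 2): (-114, -12, 14).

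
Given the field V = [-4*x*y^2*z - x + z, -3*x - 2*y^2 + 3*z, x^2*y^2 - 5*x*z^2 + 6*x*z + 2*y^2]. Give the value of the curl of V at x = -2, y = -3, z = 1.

(-39, 108, 45)

(∇×V)₁ = ∂V₃/∂y − ∂V₂/∂z = 2*x^2*y + 4*y - 3
(∇×V)₂ = ∂V₁/∂z − ∂V₃/∂x = -6*x*y^2 + 5*z^2 - 6*z + 1
(∇×V)₃ = ∂V₂/∂x − ∂V₁/∂y = 8*x*y*z - 3
∇×V = (2*x^2*y + 4*y - 3, -6*x*y^2 + 5*z^2 - 6*z + 1, 8*x*y*z - 3)
At (-2, -3, 1): (-39, 108, 45).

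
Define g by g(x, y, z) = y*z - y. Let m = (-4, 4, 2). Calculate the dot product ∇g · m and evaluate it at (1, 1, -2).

∂g/∂x = 0
∂g/∂y = z - 1
∂g/∂z = y
∇g at (1, 1, -2) = (0, -3, 1)
∇g · m = (0)(-4) + (-3)(4) + (1)(2) = -10

-10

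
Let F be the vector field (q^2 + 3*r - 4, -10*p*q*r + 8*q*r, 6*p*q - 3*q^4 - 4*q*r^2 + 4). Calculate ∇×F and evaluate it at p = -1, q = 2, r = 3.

(∇×F)₁ = ∂F₃/∂q − ∂F₂/∂r = 10*p*q + 6*p - 12*q^3 - 8*q - 4*r^2
(∇×F)₂ = ∂F₁/∂r − ∂F₃/∂p = -6*q + 3
(∇×F)₃ = ∂F₂/∂p − ∂F₁/∂q = -10*q*r - 2*q
∇×F = (10*p*q + 6*p - 12*q^3 - 8*q - 4*r^2, -6*q + 3, -10*q*r - 2*q)
At (-1, 2, 3): (-174, -9, -64).

(-174, -9, -64)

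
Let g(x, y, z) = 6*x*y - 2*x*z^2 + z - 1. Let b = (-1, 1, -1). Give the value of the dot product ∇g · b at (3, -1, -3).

5

∂g/∂x = 6*y - 2*z^2
∂g/∂y = 6*x
∂g/∂z = -4*x*z + 1
∇g at (3, -1, -3) = (-24, 18, 37)
∇g · b = (-24)(-1) + (18)(1) + (37)(-1) = 5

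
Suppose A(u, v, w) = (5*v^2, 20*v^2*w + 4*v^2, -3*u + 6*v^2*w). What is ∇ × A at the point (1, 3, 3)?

(∇×A)₁ = ∂A₃/∂v − ∂A₂/∂w = -20*v^2 + 12*v*w
(∇×A)₂ = ∂A₁/∂w − ∂A₃/∂u = 3
(∇×A)₃ = ∂A₂/∂u − ∂A₁/∂v = -10*v
∇×A = (-20*v^2 + 12*v*w, 3, -10*v)
At (1, 3, 3): (-72, 3, -30).

(-72, 3, -30)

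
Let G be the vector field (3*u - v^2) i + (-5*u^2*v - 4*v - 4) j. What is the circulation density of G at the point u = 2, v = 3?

-54

∂G₂/∂u = -10*u*v
∂G₁/∂v = -2*v
Scalar curl = -10*u*v + 2*v
At (2, 3): -54.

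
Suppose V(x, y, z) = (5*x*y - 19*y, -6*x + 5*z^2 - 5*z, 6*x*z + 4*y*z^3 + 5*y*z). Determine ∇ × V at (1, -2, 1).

(4, -6, 8)

(∇×V)₁ = ∂V₃/∂y − ∂V₂/∂z = 4*z^3 - 5*z + 5
(∇×V)₂ = ∂V₁/∂z − ∂V₃/∂x = -6*z
(∇×V)₃ = ∂V₂/∂x − ∂V₁/∂y = -5*x + 13
∇×V = (4*z^3 - 5*z + 5, -6*z, -5*x + 13)
At (1, -2, 1): (4, -6, 8).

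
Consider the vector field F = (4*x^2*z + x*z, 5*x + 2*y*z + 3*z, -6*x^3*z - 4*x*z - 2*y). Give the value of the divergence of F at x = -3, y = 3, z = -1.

∂F₁/∂x = 8*x*z + z
∂F₂/∂y = 2*z
∂F₃/∂z = -6*x^3 - 4*x
∇·F = -6*x^3 + 8*x*z - 4*x + 3*z
At (-3, 3, -1): 195.

195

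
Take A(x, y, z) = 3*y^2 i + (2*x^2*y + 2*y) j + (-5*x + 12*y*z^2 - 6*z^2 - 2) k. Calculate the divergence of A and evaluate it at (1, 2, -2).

-68

∂A₁/∂x = 0
∂A₂/∂y = 2*x^2 + 2
∂A₃/∂z = 24*y*z - 12*z
∇·A = 2*x^2 + 24*y*z - 12*z + 2
At (1, 2, -2): -68.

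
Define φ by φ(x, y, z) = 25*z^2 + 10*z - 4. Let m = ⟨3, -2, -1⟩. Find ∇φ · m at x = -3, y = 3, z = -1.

40

∂φ/∂x = 0
∂φ/∂y = 0
∂φ/∂z = 50*z + 10
∇φ at (-3, 3, -1) = (0, 0, -40)
∇φ · m = (0)(3) + (0)(-2) + (-40)(-1) = 40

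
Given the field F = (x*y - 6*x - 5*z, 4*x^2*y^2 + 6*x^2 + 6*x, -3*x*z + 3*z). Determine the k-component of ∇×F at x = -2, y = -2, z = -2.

(∇×F)_3 = ∂F₂/∂x − ∂F₁/∂y
= 8*x*y^2 + 12*x + 6 − (x)
= 8*x*y^2 + 11*x + 6
At (-2, -2, -2): -80.

-80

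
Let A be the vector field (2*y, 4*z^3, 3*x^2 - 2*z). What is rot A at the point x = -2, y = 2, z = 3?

(-108, 12, -2)

(∇×A)₁ = ∂A₃/∂y − ∂A₂/∂z = -12*z^2
(∇×A)₂ = ∂A₁/∂z − ∂A₃/∂x = -6*x
(∇×A)₃ = ∂A₂/∂x − ∂A₁/∂y = -2
∇×A = (-12*z^2, -6*x, -2)
At (-2, 2, 3): (-108, 12, -2).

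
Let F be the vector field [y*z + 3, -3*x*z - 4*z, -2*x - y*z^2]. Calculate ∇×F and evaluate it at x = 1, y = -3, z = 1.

(6, -1, -4)

(∇×F)₁ = ∂F₃/∂y − ∂F₂/∂z = 3*x - z^2 + 4
(∇×F)₂ = ∂F₁/∂z − ∂F₃/∂x = y + 2
(∇×F)₃ = ∂F₂/∂x − ∂F₁/∂y = -4*z
∇×F = (3*x - z^2 + 4, y + 2, -4*z)
At (1, -3, 1): (6, -1, -4).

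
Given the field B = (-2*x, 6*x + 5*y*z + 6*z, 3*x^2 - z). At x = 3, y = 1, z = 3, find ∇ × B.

(-11, -18, 6)

(∇×B)₁ = ∂B₃/∂y − ∂B₂/∂z = -5*y - 6
(∇×B)₂ = ∂B₁/∂z − ∂B₃/∂x = -6*x
(∇×B)₃ = ∂B₂/∂x − ∂B₁/∂y = 6
∇×B = (-5*y - 6, -6*x, 6)
At (3, 1, 3): (-11, -18, 6).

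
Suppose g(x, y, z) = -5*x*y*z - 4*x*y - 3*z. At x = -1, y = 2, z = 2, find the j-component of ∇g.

(∇g)_2 = ∂g/∂y = -5*x*z - 4*x
At (-1, 2, 2): 14.

14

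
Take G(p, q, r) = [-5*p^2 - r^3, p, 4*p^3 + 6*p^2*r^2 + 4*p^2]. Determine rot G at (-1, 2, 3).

(0, 77, 1)

(∇×G)₁ = ∂G₃/∂q − ∂G₂/∂r = 0
(∇×G)₂ = ∂G₁/∂r − ∂G₃/∂p = -12*p^2 - 12*p*r^2 - 8*p - 3*r^2
(∇×G)₃ = ∂G₂/∂p − ∂G₁/∂q = 1
∇×G = (0, -12*p^2 - 12*p*r^2 - 8*p - 3*r^2, 1)
At (-1, 2, 3): (0, 77, 1).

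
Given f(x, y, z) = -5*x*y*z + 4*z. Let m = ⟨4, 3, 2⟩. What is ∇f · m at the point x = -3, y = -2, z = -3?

-307

∂f/∂x = -5*y*z
∂f/∂y = -5*x*z
∂f/∂z = -5*x*y + 4
∇f at (-3, -2, -3) = (-30, -45, -26)
∇f · m = (-30)(4) + (-45)(3) + (-26)(2) = -307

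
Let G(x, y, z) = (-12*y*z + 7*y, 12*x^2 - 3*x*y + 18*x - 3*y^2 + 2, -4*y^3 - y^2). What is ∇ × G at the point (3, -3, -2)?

(-102, 36, 68)

(∇×G)₁ = ∂G₃/∂y − ∂G₂/∂z = -12*y^2 - 2*y
(∇×G)₂ = ∂G₁/∂z − ∂G₃/∂x = -12*y
(∇×G)₃ = ∂G₂/∂x − ∂G₁/∂y = 24*x - 3*y + 12*z + 11
∇×G = (-12*y^2 - 2*y, -12*y, 24*x - 3*y + 12*z + 11)
At (3, -3, -2): (-102, 36, 68).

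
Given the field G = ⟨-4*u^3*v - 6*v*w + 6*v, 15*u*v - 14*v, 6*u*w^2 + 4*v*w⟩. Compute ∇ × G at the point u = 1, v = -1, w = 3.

(12, -48, 1)

(∇×G)₁ = ∂G₃/∂v − ∂G₂/∂w = 4*w
(∇×G)₂ = ∂G₁/∂w − ∂G₃/∂u = -6*v - 6*w^2
(∇×G)₃ = ∂G₂/∂u − ∂G₁/∂v = 4*u^3 + 15*v + 6*w - 6
∇×G = (4*w, -6*v - 6*w^2, 4*u^3 + 15*v + 6*w - 6)
At (1, -1, 3): (12, -48, 1).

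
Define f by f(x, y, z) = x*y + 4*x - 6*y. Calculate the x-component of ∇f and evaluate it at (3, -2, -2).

(∇f)_1 = ∂f/∂x = y + 4
At (3, -2, -2): 2.

2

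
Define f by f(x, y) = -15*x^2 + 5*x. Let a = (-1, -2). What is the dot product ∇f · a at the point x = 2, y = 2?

55

∂f/∂x = -30*x + 5
∂f/∂y = 0
∇f at (2, 2) = (-55, 0)
∇f · a = (-55)(-1) + (0)(-2) = 55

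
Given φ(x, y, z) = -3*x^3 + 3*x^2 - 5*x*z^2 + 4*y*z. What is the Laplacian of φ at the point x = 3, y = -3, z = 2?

∂²φ/∂x² = 6*(-3*x + 1)
∂²φ/∂y² = 0
∂²φ/∂z² = -10*x
∇²φ = -28*x + 6
At (3, -3, 2): -78.

-78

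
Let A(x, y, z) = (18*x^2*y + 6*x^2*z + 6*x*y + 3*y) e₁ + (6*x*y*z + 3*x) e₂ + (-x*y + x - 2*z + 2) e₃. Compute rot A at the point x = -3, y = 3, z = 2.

(∇×A)₁ = ∂A₃/∂y − ∂A₂/∂z = -6*x*y - x
(∇×A)₂ = ∂A₁/∂z − ∂A₃/∂x = 6*x^2 + y - 1
(∇×A)₃ = ∂A₂/∂x − ∂A₁/∂y = -18*x^2 - 6*x + 6*y*z
∇×A = (-6*x*y - x, 6*x^2 + y - 1, -18*x^2 - 6*x + 6*y*z)
At (-3, 3, 2): (57, 56, -108).

(57, 56, -108)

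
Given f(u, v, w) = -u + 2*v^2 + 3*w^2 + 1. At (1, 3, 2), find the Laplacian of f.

∂²f/∂u² = 0
∂²f/∂v² = 4
∂²f/∂w² = 6
∇²f = 10
At (1, 3, 2): 10.

10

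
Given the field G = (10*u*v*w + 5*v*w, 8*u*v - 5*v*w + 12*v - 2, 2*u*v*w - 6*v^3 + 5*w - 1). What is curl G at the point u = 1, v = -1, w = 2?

(∇×G)₁ = ∂G₃/∂v − ∂G₂/∂w = 2*u*w - 18*v^2 + 5*v
(∇×G)₂ = ∂G₁/∂w − ∂G₃/∂u = 10*u*v - 2*v*w + 5*v
(∇×G)₃ = ∂G₂/∂u − ∂G₁/∂v = -10*u*w + 8*v - 5*w
∇×G = (2*u*w - 18*v^2 + 5*v, 10*u*v - 2*v*w + 5*v, -10*u*w + 8*v - 5*w)
At (1, -1, 2): (-19, -11, -38).

(-19, -11, -38)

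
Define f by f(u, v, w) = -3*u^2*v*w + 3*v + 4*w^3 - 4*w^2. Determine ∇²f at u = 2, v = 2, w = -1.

∂²f/∂u² = -6*v*w
∂²f/∂v² = 0
∂²f/∂w² = 8*(3*w - 1)
∇²f = -6*v*w + 24*w - 8
At (2, 2, -1): -20.

-20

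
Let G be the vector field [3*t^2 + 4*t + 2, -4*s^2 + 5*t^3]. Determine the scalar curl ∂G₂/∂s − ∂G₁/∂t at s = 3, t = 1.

∂G₂/∂s = -8*s
∂G₁/∂t = 6*t + 4
Scalar curl = -8*s - 6*t - 4
At (3, 1): -34.

-34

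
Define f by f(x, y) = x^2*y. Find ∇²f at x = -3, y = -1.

-2

∂²f/∂x² = 2*y
∂²f/∂y² = 0
∇²f = 2*y
At (-3, -1): -2.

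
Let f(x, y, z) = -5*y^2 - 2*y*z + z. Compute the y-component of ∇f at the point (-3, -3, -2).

(∇f)_2 = ∂f/∂y = -10*y - 2*z
At (-3, -3, -2): 34.

34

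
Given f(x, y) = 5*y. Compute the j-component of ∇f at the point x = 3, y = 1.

5

(∇f)_2 = ∂f/∂y = 5
At (3, 1): 5.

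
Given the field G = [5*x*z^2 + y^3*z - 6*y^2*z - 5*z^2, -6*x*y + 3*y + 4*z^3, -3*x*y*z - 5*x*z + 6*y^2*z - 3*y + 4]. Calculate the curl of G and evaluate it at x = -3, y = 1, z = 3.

(∇×G)₁ = ∂G₃/∂y − ∂G₂/∂z = -3*x*z + 12*y*z - 12*z^2 - 3
(∇×G)₂ = ∂G₁/∂z − ∂G₃/∂x = 10*x*z + y^3 - 6*y^2 + 3*y*z - 5*z
(∇×G)₃ = ∂G₂/∂x − ∂G₁/∂y = -3*y^2*z + 12*y*z - 6*y
∇×G = (-3*x*z + 12*y*z - 12*z^2 - 3, 10*x*z + y^3 - 6*y^2 + 3*y*z - 5*z, -3*y^2*z + 12*y*z - 6*y)
At (-3, 1, 3): (-48, -101, 21).

(-48, -101, 21)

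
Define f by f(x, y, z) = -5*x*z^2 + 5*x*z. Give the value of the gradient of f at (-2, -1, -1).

∂f/∂x = -5*z^2 + 5*z
∂f/∂y = 0
∂f/∂z = -10*x*z + 5*x
∇f = (-5*z^2 + 5*z, 0, -10*x*z + 5*x)
At (-2, -1, -1): (-10, 0, -30).

(-10, 0, -30)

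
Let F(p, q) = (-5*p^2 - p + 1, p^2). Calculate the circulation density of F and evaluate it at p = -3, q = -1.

∂F₂/∂p = 2*p
∂F₁/∂q = 0
Scalar curl = 2*p
At (-3, -1): -6.

-6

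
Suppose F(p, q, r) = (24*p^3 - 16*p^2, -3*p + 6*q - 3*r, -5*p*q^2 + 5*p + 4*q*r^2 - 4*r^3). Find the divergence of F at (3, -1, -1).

554

∂F₁/∂p = 72*p^2 - 32*p
∂F₂/∂q = 6
∂F₃/∂r = 8*q*r - 12*r^2
∇·F = 72*p^2 - 32*p + 8*q*r - 12*r^2 + 6
At (3, -1, -1): 554.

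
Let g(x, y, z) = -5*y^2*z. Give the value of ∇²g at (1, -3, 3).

-30

∂²g/∂x² = 0
∂²g/∂y² = -10*z
∂²g/∂z² = 0
∇²g = -10*z
At (1, -3, 3): -30.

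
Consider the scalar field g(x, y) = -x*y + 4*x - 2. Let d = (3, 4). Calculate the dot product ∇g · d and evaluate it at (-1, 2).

∂g/∂x = -y + 4
∂g/∂y = -x
∇g at (-1, 2) = (2, 1)
∇g · d = (2)(3) + (1)(4) = 10

10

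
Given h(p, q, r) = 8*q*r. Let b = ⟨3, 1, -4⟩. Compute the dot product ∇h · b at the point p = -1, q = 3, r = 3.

∂h/∂p = 0
∂h/∂q = 8*r
∂h/∂r = 8*q
∇h at (-1, 3, 3) = (0, 24, 24)
∇h · b = (0)(3) + (24)(1) + (24)(-4) = -72

-72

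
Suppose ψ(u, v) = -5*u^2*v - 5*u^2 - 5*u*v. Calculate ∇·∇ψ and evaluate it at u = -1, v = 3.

∂²ψ/∂u² = -10*(v + 1)
∂²ψ/∂v² = 0
∇²ψ = -10*v - 10
At (-1, 3): -40.

-40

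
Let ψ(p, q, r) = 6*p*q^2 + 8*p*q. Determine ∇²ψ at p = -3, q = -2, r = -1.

-36

∂²ψ/∂p² = 0
∂²ψ/∂q² = 12*p
∂²ψ/∂r² = 0
∇²ψ = 12*p
At (-3, -2, -1): -36.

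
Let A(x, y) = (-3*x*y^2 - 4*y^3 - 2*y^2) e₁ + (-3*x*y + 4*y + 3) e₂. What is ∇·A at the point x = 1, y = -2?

∂A₁/∂x = -3*y^2
∂A₂/∂y = -3*x + 4
∇·A = -3*x - 3*y^2 + 4
At (1, -2): -11.

-11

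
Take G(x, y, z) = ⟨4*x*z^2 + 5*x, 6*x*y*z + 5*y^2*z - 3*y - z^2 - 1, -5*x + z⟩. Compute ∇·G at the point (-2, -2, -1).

∂G₁/∂x = 4*z^2 + 5
∂G₂/∂y = 6*x*z + 10*y*z - 3
∂G₃/∂z = 1
∇·G = 6*x*z + 10*y*z + 4*z^2 + 3
At (-2, -2, -1): 39.

39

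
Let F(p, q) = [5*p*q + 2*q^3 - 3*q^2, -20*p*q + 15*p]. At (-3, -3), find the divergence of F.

45

∂F₁/∂p = 5*q
∂F₂/∂q = -20*p
∇·F = -20*p + 5*q
At (-3, -3): 45.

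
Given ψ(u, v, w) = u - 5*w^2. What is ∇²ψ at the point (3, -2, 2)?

∂²ψ/∂u² = 0
∂²ψ/∂v² = 0
∂²ψ/∂w² = -10
∇²ψ = -10
At (3, -2, 2): -10.

-10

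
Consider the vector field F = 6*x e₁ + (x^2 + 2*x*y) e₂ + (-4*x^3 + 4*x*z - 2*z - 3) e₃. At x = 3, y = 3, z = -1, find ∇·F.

22

∂F₁/∂x = 6
∂F₂/∂y = 2*x
∂F₃/∂z = 4*x - 2
∇·F = 6*x + 4
At (3, 3, -1): 22.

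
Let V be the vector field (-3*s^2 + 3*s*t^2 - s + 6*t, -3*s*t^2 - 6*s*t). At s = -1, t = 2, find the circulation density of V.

-18

∂V₂/∂s = -3*t^2 - 6*t
∂V₁/∂t = 6*s*t + 6
Scalar curl = -6*s*t - 3*t^2 - 6*t - 6
At (-1, 2): -18.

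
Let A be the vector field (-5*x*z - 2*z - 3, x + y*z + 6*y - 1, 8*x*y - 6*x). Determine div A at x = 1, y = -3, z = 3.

∂A₁/∂x = -5*z
∂A₂/∂y = z + 6
∂A₃/∂z = 0
∇·A = -4*z + 6
At (1, -3, 3): -6.

-6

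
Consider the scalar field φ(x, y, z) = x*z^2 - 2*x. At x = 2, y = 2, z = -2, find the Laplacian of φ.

4

∂²φ/∂x² = 0
∂²φ/∂y² = 0
∂²φ/∂z² = 2*x
∇²φ = 2*x
At (2, 2, -2): 4.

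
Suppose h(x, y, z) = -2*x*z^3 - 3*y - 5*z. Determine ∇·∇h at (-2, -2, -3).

-72

∂²h/∂x² = 0
∂²h/∂y² = 0
∂²h/∂z² = -12*x*z
∇²h = -12*x*z
At (-2, -2, -3): -72.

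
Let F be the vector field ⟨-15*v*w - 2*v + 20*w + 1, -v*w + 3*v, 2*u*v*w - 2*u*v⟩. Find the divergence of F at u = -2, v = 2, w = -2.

∂F₁/∂u = 0
∂F₂/∂v = -w + 3
∂F₃/∂w = 2*u*v
∇·F = 2*u*v - w + 3
At (-2, 2, -2): -3.

-3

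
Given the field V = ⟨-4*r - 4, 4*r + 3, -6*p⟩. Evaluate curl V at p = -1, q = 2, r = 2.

(-4, 2, 0)

(∇×V)₁ = ∂V₃/∂q − ∂V₂/∂r = -4
(∇×V)₂ = ∂V₁/∂r − ∂V₃/∂p = 2
(∇×V)₃ = ∂V₂/∂p − ∂V₁/∂q = 0
∇×V = (-4, 2, 0)
At (-1, 2, 2): (-4, 2, 0).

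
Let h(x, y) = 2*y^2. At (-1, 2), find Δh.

∂²h/∂x² = 0
∂²h/∂y² = 4
∇²h = 4
At (-1, 2): 4.

4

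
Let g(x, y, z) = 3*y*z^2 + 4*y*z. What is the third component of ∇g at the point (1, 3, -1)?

(∇g)_3 = ∂g/∂z = 6*y*z + 4*y
At (1, 3, -1): -6.

-6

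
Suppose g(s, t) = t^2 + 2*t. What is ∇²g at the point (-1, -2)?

∂²g/∂s² = 0
∂²g/∂t² = 2
∇²g = 2
At (-1, -2): 2.

2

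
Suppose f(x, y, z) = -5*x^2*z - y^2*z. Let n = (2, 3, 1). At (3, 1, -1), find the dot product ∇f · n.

∂f/∂x = -10*x*z
∂f/∂y = -2*y*z
∂f/∂z = -5*x^2 - y^2
∇f at (3, 1, -1) = (30, 2, -46)
∇f · n = (30)(2) + (2)(3) + (-46)(1) = 20

20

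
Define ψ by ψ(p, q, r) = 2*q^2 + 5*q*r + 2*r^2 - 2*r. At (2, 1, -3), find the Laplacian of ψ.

8

∂²ψ/∂p² = 0
∂²ψ/∂q² = 4
∂²ψ/∂r² = 4
∇²ψ = 8
At (2, 1, -3): 8.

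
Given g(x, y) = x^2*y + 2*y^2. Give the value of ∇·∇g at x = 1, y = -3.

-2

∂²g/∂x² = 2*y
∂²g/∂y² = 4
∇²g = 2*y + 4
At (1, -3): -2.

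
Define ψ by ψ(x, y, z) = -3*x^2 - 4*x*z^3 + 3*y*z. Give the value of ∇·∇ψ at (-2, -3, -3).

-150

∂²ψ/∂x² = -6
∂²ψ/∂y² = 0
∂²ψ/∂z² = -24*x*z
∇²ψ = -24*x*z - 6
At (-2, -3, -3): -150.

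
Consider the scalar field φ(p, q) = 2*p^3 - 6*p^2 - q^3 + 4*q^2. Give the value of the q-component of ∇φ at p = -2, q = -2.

-28

(∇φ)_2 = ∂φ/∂q = -3*q^2 + 8*q
At (-2, -2): -28.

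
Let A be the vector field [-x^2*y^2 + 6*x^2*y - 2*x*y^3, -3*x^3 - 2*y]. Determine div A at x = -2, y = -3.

∂A₁/∂x = -2*x*y^2 + 12*x*y - 2*y^3
∂A₂/∂y = -2
∇·A = -2*x*y^2 + 12*x*y - 2*y^3 - 2
At (-2, -3): 160.

160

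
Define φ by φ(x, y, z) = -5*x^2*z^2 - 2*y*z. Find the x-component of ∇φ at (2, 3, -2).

(∇φ)_1 = ∂φ/∂x = -10*x*z^2
At (2, 3, -2): -80.

-80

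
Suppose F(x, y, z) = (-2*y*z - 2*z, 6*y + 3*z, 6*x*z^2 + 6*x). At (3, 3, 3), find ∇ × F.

(∇×F)₁ = ∂F₃/∂y − ∂F₂/∂z = -3
(∇×F)₂ = ∂F₁/∂z − ∂F₃/∂x = -2*y - 6*z^2 - 8
(∇×F)₃ = ∂F₂/∂x − ∂F₁/∂y = 2*z
∇×F = (-3, -2*y - 6*z^2 - 8, 2*z)
At (3, 3, 3): (-3, -68, 6).

(-3, -68, 6)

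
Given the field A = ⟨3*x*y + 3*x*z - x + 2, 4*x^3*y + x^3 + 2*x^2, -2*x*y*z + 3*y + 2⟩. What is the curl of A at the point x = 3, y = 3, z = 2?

(∇×A)₁ = ∂A₃/∂y − ∂A₂/∂z = -2*x*z + 3
(∇×A)₂ = ∂A₁/∂z − ∂A₃/∂x = 3*x + 2*y*z
(∇×A)₃ = ∂A₂/∂x − ∂A₁/∂y = 12*x^2*y + 3*x^2 + x
∇×A = (-2*x*z + 3, 3*x + 2*y*z, 12*x^2*y + 3*x^2 + x)
At (3, 3, 2): (-9, 21, 354).

(-9, 21, 354)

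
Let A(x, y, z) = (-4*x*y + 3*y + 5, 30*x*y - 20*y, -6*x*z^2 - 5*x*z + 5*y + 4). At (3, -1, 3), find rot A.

(5, 69, -21)

(∇×A)₁ = ∂A₃/∂y − ∂A₂/∂z = 5
(∇×A)₂ = ∂A₁/∂z − ∂A₃/∂x = 6*z^2 + 5*z
(∇×A)₃ = ∂A₂/∂x − ∂A₁/∂y = 4*x + 30*y - 3
∇×A = (5, 6*z^2 + 5*z, 4*x + 30*y - 3)
At (3, -1, 3): (5, 69, -21).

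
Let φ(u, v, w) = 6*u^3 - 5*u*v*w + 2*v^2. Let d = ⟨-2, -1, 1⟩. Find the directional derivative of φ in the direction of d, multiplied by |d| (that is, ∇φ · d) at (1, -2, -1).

-3

∂φ/∂u = 18*u^2 - 5*v*w
∂φ/∂v = -5*u*w + 4*v
∂φ/∂w = -5*u*v
∇φ at (1, -2, -1) = (8, -3, 10)
∇φ · d = (8)(-2) + (-3)(-1) + (10)(1) = -3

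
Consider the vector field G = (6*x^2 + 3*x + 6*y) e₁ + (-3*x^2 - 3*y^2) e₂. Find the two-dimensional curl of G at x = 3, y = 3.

∂G₂/∂x = -6*x
∂G₁/∂y = 6
Scalar curl = -6*x - 6
At (3, 3): -24.

-24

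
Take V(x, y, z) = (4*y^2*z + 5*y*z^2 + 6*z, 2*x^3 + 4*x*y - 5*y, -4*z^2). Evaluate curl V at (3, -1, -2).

(0, 30, 14)

(∇×V)₁ = ∂V₃/∂y − ∂V₂/∂z = 0
(∇×V)₂ = ∂V₁/∂z − ∂V₃/∂x = 4*y^2 + 10*y*z + 6
(∇×V)₃ = ∂V₂/∂x − ∂V₁/∂y = 6*x^2 - 8*y*z + 4*y - 5*z^2
∇×V = (0, 4*y^2 + 10*y*z + 6, 6*x^2 - 8*y*z + 4*y - 5*z^2)
At (3, -1, -2): (0, 30, 14).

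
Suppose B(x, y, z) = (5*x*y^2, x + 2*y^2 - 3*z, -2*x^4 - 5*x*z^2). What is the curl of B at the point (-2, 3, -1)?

(3, -59, 61)

(∇×B)₁ = ∂B₃/∂y − ∂B₂/∂z = 3
(∇×B)₂ = ∂B₁/∂z − ∂B₃/∂x = 8*x^3 + 5*z^2
(∇×B)₃ = ∂B₂/∂x − ∂B₁/∂y = -10*x*y + 1
∇×B = (3, 8*x^3 + 5*z^2, -10*x*y + 1)
At (-2, 3, -1): (3, -59, 61).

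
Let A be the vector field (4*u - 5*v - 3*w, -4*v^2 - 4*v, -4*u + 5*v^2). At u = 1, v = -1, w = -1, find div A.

8

∂A₁/∂u = 4
∂A₂/∂v = -8*v - 4
∂A₃/∂w = 0
∇·A = -8*v
At (1, -1, -1): 8.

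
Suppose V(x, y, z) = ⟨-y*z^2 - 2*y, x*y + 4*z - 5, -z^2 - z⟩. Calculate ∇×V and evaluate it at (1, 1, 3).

(∇×V)₁ = ∂V₃/∂y − ∂V₂/∂z = -4
(∇×V)₂ = ∂V₁/∂z − ∂V₃/∂x = -2*y*z
(∇×V)₃ = ∂V₂/∂x − ∂V₁/∂y = y + z^2 + 2
∇×V = (-4, -2*y*z, y + z^2 + 2)
At (1, 1, 3): (-4, -6, 12).

(-4, -6, 12)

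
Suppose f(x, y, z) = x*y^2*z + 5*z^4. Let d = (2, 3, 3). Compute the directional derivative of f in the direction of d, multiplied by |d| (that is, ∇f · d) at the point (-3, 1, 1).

35

∂f/∂x = y^2*z
∂f/∂y = 2*x*y*z
∂f/∂z = x*y^2 + 20*z^3
∇f at (-3, 1, 1) = (1, -6, 17)
∇f · d = (1)(2) + (-6)(3) + (17)(3) = 35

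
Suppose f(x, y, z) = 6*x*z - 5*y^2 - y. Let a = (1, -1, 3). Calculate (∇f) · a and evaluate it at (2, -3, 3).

25

∂f/∂x = 6*z
∂f/∂y = -10*y - 1
∂f/∂z = 6*x
∇f at (2, -3, 3) = (18, 29, 12)
∇f · a = (18)(1) + (29)(-1) + (12)(3) = 25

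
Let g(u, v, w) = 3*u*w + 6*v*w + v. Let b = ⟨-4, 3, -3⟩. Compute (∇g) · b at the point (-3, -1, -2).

36

∂g/∂u = 3*w
∂g/∂v = 6*w + 1
∂g/∂w = 3*u + 6*v
∇g at (-3, -1, -2) = (-6, -11, -15)
∇g · b = (-6)(-4) + (-11)(3) + (-15)(-3) = 36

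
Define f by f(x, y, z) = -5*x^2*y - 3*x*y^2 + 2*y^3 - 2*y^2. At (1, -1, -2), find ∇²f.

∂²f/∂x² = -10*y
∂²f/∂y² = 2*(-3*x + 6*y - 2)
∂²f/∂z² = 0
∇²f = -6*x + 2*y - 4
At (1, -1, -2): -12.

-12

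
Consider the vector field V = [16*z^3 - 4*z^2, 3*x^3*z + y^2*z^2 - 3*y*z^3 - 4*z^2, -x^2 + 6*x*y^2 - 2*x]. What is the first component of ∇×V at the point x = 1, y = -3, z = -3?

-252

(∇×V)_1 = ∂V₃/∂y − ∂V₂/∂z
= 12*x*y − (3*x^3 + 2*y^2*z - 9*y*z^2 - 8*z)
= -3*x^3 + 12*x*y - 2*y^2*z + 9*y*z^2 + 8*z
At (1, -3, -3): -252.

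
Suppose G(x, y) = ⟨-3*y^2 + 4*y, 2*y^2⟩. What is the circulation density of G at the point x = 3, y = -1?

∂G₂/∂x = 0
∂G₁/∂y = -6*y + 4
Scalar curl = 6*y - 4
At (3, -1): -10.

-10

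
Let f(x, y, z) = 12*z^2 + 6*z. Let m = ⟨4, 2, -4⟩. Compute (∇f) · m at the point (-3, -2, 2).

-216

∂f/∂x = 0
∂f/∂y = 0
∂f/∂z = 24*z + 6
∇f at (-3, -2, 2) = (0, 0, 54)
∇f · m = (0)(4) + (0)(2) + (54)(-4) = -216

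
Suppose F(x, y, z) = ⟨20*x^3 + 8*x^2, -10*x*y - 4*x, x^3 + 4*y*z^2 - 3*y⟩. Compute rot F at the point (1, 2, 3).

(33, -3, -24)

(∇×F)₁ = ∂F₃/∂y − ∂F₂/∂z = 4*z^2 - 3
(∇×F)₂ = ∂F₁/∂z − ∂F₃/∂x = -3*x^2
(∇×F)₃ = ∂F₂/∂x − ∂F₁/∂y = -10*y - 4
∇×F = (4*z^2 - 3, -3*x^2, -10*y - 4)
At (1, 2, 3): (33, -3, -24).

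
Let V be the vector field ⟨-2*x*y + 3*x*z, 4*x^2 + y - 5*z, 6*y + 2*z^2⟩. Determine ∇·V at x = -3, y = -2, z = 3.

26

∂V₁/∂x = -2*y + 3*z
∂V₂/∂y = 1
∂V₃/∂z = 4*z
∇·V = -2*y + 7*z + 1
At (-3, -2, 3): 26.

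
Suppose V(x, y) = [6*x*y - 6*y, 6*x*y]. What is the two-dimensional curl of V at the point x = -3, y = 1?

∂V₂/∂x = 6*y
∂V₁/∂y = 6*x - 6
Scalar curl = -6*x + 6*y + 6
At (-3, 1): 30.

30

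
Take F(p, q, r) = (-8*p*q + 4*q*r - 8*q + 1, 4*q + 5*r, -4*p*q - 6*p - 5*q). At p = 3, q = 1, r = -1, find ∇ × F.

(-22, 14, 36)

(∇×F)₁ = ∂F₃/∂q − ∂F₂/∂r = -4*p - 10
(∇×F)₂ = ∂F₁/∂r − ∂F₃/∂p = 8*q + 6
(∇×F)₃ = ∂F₂/∂p − ∂F₁/∂q = 8*p - 4*r + 8
∇×F = (-4*p - 10, 8*q + 6, 8*p - 4*r + 8)
At (3, 1, -1): (-22, 14, 36).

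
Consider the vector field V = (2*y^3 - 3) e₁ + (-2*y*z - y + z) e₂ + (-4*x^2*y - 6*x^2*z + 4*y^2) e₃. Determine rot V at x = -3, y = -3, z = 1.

(∇×V)₁ = ∂V₃/∂y − ∂V₂/∂z = -4*x^2 + 10*y - 1
(∇×V)₂ = ∂V₁/∂z − ∂V₃/∂x = 8*x*y + 12*x*z
(∇×V)₃ = ∂V₂/∂x − ∂V₁/∂y = -6*y^2
∇×V = (-4*x^2 + 10*y - 1, 8*x*y + 12*x*z, -6*y^2)
At (-3, -3, 1): (-67, 36, -54).

(-67, 36, -54)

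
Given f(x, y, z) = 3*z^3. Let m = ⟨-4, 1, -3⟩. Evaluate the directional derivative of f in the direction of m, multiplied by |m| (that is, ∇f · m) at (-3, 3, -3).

-243

∂f/∂x = 0
∂f/∂y = 0
∂f/∂z = 9*z^2
∇f at (-3, 3, -3) = (0, 0, 81)
∇f · m = (0)(-4) + (0)(1) + (81)(-3) = -243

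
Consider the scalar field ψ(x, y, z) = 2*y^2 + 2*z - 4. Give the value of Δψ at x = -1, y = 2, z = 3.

∂²ψ/∂x² = 0
∂²ψ/∂y² = 4
∂²ψ/∂z² = 0
∇²ψ = 4
At (-1, 2, 3): 4.

4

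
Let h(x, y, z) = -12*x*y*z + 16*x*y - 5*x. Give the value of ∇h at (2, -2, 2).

∂h/∂x = -12*y*z + 16*y - 5
∂h/∂y = -12*x*z + 16*x
∂h/∂z = -12*x*y
∇h = (-12*y*z + 16*y - 5, -12*x*z + 16*x, -12*x*y)
At (2, -2, 2): (11, -16, 48).

(11, -16, 48)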